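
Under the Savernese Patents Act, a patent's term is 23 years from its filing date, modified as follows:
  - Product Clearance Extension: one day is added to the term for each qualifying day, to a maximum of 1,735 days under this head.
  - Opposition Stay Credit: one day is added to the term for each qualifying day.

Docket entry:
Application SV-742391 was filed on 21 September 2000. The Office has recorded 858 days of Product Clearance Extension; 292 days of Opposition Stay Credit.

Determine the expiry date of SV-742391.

Base term: filing date + 23 years → 21 September 2023.
Product Clearance Extension: 858 days (within the 1735-day cap) → +858 days → 26 January 2026.
Opposition Stay Credit: +292 days → 14 November 2026.

2026-11-14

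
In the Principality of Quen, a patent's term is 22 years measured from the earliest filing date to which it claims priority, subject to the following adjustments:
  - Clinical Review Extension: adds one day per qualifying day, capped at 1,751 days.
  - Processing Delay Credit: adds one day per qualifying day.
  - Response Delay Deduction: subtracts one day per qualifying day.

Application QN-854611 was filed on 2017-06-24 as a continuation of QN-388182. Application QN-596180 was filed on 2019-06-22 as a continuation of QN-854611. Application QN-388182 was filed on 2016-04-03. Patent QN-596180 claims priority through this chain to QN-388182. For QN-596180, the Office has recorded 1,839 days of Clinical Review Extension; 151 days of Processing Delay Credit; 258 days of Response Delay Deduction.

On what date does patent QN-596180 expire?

2042-10-03

Earliest priority filing: 3 April 2016.
Base term: 3 April 2016 + 22 years → 3 April 2038.
Clinical Review Extension: 1839 days claimed exceeds the 1751-day cap, so +1751 days → 18 January 2043.
Processing Delay Credit: +151 days → 18 June 2043.
Response Delay Deduction: −258 days → 3 October 2042.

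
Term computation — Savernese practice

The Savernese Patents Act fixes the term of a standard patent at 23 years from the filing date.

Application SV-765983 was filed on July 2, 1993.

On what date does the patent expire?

Filing date + 23 years → 2 July 2016.

July 2, 2016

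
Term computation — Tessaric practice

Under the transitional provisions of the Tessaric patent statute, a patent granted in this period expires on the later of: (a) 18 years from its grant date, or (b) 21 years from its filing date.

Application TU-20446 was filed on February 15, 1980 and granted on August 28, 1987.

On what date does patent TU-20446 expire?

(a) grant + 18 years → 28 August 2005.
(b) filing + 21 years → 15 February 2001.
Later of the two: 28 August 2005.

2005-08-28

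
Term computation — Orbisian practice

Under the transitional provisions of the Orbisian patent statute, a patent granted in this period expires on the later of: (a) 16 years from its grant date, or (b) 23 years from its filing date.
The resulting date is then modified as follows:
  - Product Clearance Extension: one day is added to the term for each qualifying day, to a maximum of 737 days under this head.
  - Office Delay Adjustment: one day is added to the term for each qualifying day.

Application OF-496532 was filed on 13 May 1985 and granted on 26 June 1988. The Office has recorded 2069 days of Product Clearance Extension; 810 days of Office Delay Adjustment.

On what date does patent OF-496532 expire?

(a) grant + 16 years → 26 June 2004.
(b) filing + 23 years → 13 May 2008.
Later of the two: 13 May 2008.
Product Clearance Extension: 2069 days claimed exceeds the 737-day cap, so +737 days → 20 May 2010.
Office Delay Adjustment: +810 days → 7 August 2012.

August 7, 2012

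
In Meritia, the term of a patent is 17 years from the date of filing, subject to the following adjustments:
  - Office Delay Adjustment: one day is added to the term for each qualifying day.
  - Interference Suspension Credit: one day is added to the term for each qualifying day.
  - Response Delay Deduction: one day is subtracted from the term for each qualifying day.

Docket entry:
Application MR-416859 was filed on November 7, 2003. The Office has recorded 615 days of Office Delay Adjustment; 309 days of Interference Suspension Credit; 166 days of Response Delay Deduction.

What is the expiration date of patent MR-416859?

December 5, 2022

Base term: filing date + 17 years → 7 November 2020.
Office Delay Adjustment: +615 days → 15 July 2022.
Interference Suspension Credit: +309 days → 20 May 2023.
Response Delay Deduction: −166 days → 5 December 2022.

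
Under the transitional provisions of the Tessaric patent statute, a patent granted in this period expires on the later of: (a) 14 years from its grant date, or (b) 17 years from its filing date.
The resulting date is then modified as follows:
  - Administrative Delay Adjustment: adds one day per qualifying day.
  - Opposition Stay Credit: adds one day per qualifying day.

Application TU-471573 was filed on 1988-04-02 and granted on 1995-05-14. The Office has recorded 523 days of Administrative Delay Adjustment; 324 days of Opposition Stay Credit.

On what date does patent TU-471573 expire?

September 8, 2011

(a) grant + 14 years → 14 May 2009.
(b) filing + 17 years → 2 April 2005.
Later of the two: 14 May 2009.
Administrative Delay Adjustment: +523 days → 19 October 2010.
Opposition Stay Credit: +324 days → 8 September 2011.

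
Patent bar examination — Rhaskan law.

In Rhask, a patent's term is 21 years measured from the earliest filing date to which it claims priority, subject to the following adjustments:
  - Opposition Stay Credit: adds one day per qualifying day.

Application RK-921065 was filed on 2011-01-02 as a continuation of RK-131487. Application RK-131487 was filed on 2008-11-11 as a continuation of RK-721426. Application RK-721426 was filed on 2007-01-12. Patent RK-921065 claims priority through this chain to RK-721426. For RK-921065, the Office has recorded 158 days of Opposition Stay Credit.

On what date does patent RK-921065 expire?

2028-06-18

Earliest priority filing: 12 January 2007.
Base term: 12 January 2007 + 21 years → 12 January 2028.
Opposition Stay Credit: +158 days → 18 June 2028.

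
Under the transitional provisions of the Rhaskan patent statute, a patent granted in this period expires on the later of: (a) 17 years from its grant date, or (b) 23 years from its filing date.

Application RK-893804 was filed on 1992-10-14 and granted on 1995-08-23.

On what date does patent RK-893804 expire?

2015-10-14

(a) grant + 17 years → 23 August 2012.
(b) filing + 23 years → 14 October 2015.
Later of the two: 14 October 2015.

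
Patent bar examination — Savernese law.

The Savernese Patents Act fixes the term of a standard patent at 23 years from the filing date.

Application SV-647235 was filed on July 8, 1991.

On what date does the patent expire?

July 8, 2014

Filing date + 23 years → 8 July 2014.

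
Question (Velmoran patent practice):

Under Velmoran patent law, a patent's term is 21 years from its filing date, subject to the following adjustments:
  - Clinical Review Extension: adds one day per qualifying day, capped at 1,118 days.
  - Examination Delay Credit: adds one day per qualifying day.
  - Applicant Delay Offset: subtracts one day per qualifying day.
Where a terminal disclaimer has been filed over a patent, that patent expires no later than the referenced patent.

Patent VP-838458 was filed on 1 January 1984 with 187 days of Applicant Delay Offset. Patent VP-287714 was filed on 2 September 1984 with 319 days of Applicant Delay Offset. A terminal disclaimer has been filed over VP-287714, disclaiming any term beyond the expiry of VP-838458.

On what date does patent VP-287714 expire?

Natural term of VP-287714:
  Base: filing + 21 years → 2 September 2005.
  Applicant Delay Offset: −319 days → 18 October 2004.
Expiry of referenced patent VP-838458:
  Base: filing + 21 years → 1 January 2005.
  Applicant Delay Offset: −187 days → 28 June 2004.
Terminal disclaimer: VP-287714 expires on the earlier of 18 October 2004 and 28 June 2004.

2004-06-28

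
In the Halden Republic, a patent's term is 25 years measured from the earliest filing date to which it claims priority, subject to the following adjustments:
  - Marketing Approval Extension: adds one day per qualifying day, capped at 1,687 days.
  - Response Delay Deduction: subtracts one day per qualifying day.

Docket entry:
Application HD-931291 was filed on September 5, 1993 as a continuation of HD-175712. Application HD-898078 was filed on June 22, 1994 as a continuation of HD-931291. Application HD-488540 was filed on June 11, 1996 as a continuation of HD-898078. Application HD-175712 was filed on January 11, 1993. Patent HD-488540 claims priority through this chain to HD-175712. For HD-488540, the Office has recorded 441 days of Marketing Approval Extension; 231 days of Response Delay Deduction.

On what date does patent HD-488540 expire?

Earliest priority filing: 11 January 1993.
Base term: 11 January 1993 + 25 years → 11 January 2018.
Marketing Approval Extension: 441 days (within the 1687-day cap) → +441 days → 28 March 2019.
Response Delay Deduction: −231 days → 9 August 2018.

August 9, 2018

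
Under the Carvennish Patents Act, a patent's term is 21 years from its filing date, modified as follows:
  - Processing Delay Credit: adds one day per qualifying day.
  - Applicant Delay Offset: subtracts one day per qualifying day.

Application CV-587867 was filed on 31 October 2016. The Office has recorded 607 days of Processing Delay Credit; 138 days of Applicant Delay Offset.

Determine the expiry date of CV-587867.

Base term: filing date + 21 years → 31 October 2037.
Processing Delay Credit: +607 days → 30 June 2039.
Applicant Delay Offset: −138 days → 12 February 2039.

2039-02-12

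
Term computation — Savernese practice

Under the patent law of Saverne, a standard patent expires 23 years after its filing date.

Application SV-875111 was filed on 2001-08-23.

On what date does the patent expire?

2024-08-23

Filing date + 23 years → 23 August 2024.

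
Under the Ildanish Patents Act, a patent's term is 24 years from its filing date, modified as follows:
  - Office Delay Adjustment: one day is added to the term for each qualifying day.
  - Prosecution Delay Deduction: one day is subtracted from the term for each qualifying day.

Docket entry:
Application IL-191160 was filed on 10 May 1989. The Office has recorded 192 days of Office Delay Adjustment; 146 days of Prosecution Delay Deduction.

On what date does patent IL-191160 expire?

June 25, 2013

Base term: filing date + 24 years → 10 May 2013.
Office Delay Adjustment: +192 days → 18 November 2013.
Prosecution Delay Deduction: −146 days → 25 June 2013.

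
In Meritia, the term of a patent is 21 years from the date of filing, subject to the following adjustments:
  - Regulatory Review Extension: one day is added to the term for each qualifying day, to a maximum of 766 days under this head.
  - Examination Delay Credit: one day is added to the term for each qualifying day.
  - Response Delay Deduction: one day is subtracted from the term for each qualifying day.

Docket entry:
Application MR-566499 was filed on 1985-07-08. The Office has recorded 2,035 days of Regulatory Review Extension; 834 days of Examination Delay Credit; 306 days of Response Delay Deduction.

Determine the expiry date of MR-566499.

Base term: filing date + 21 years → 8 July 2006.
Regulatory Review Extension: 2035 days claimed exceeds the 766-day cap, so +766 days → 12 August 2008.
Examination Delay Credit: +834 days → 24 November 2010.
Response Delay Deduction: −306 days → 22 January 2010.

2010-01-22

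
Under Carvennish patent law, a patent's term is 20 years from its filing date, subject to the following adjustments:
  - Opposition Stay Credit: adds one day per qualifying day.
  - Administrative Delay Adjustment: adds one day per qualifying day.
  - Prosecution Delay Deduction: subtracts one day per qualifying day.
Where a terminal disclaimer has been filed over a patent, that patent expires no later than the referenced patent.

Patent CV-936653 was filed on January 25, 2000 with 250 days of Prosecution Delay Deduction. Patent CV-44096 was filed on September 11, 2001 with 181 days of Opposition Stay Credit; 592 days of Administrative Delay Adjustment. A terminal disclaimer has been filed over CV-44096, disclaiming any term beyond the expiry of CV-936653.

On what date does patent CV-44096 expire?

2019-05-20

Natural term of CV-44096:
  Base: filing + 20 years → 11 September 2021.
  Opposition Stay Credit: +181 days → 11 March 2022.
  Administrative Delay Adjustment: +592 days → 24 October 2023.
Expiry of referenced patent CV-936653:
  Base: filing + 20 years → 25 January 2020.
  Prosecution Delay Deduction: −250 days → 20 May 2019.
Terminal disclaimer: CV-44096 expires on the earlier of 24 October 2023 and 20 May 2019.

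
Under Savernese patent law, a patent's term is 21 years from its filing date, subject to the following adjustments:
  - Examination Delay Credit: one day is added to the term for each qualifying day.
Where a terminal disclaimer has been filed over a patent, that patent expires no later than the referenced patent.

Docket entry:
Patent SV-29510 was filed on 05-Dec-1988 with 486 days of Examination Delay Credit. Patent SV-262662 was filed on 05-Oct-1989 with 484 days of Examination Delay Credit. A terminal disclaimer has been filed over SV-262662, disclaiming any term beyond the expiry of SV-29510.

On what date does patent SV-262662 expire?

Natural term of SV-262662:
  Base: filing + 21 years → 5 October 2010.
  Examination Delay Credit: +484 days → 1 February 2012.
Expiry of referenced patent SV-29510:
  Base: filing + 21 years → 5 December 2009.
  Examination Delay Credit: +486 days → 5 April 2011.
Terminal disclaimer: SV-262662 expires on the earlier of 1 February 2012 and 5 April 2011.

April 5, 2011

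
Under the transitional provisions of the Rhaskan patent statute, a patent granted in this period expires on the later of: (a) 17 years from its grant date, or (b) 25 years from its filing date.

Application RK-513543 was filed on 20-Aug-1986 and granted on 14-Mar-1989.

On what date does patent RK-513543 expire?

(a) grant + 17 years → 14 March 2006.
(b) filing + 25 years → 20 August 2011.
Later of the two: 20 August 2011.

August 20, 2011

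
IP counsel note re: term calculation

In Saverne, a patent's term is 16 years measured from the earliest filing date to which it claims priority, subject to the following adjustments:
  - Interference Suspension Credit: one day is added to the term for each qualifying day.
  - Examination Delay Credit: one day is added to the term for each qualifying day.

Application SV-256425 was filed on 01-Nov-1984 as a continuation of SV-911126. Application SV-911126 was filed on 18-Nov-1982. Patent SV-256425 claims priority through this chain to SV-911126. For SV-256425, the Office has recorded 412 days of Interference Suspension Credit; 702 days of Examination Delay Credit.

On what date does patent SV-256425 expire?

2001-12-06

Earliest priority filing: 18 November 1982.
Base term: 18 November 1982 + 16 years → 18 November 1998.
Interference Suspension Credit: +412 days → 4 January 2000.
Examination Delay Credit: +702 days → 6 December 2001.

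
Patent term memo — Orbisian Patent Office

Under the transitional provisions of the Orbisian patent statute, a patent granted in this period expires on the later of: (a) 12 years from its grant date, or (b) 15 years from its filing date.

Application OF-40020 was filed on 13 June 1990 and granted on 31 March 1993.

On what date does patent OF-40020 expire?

(a) grant + 12 years → 31 March 2005.
(b) filing + 15 years → 13 June 2005.
Later of the two: 13 June 2005.

June 13, 2005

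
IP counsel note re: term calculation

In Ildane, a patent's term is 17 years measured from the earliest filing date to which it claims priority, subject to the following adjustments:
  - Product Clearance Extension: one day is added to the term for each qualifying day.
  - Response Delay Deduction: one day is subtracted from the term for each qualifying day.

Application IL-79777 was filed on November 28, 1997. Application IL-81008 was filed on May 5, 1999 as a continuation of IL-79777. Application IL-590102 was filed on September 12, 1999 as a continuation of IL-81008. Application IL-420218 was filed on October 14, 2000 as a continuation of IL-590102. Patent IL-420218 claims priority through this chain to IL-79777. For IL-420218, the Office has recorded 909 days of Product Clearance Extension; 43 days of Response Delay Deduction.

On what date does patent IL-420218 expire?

Earliest priority filing: 28 November 1997.
Base term: 28 November 1997 + 17 years → 28 November 2014.
Product Clearance Extension: +909 days → 25 May 2017.
Response Delay Deduction: −43 days → 12 April 2017.

2017-04-12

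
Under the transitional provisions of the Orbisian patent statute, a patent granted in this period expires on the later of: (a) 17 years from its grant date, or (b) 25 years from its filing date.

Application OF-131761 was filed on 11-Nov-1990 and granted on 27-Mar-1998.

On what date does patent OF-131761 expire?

(a) grant + 17 years → 27 March 2015.
(b) filing + 25 years → 11 November 2015.
Later of the two: 11 November 2015.

2015-11-11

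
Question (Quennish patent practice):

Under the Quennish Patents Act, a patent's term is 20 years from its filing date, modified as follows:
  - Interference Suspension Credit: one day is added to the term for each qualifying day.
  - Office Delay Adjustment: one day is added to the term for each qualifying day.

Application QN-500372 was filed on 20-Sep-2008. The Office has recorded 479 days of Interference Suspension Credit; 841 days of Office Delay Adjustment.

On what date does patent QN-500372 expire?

Base term: filing date + 20 years → 20 September 2028.
Interference Suspension Credit: +479 days → 12 January 2030.
Office Delay Adjustment: +841 days → 2 May 2032.

May 2, 2032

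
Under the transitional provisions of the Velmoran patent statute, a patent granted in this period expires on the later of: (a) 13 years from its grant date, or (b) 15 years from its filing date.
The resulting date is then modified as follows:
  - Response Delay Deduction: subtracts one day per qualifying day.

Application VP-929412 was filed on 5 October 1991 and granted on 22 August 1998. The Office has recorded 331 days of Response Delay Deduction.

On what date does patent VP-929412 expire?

2010-09-25

(a) grant + 13 years → 22 August 2011.
(b) filing + 15 years → 5 October 2006.
Later of the two: 22 August 2011.
Response Delay Deduction: −331 days → 25 September 2010.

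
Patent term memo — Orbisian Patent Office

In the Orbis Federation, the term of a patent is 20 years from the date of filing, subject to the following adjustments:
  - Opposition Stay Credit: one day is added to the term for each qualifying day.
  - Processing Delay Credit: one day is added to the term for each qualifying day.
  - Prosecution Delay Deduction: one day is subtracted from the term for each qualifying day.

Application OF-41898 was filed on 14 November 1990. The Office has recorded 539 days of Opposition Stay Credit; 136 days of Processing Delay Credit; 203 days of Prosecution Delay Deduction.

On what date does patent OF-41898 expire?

2012-02-29

Base term: filing date + 20 years → 14 November 2010.
Opposition Stay Credit: +539 days → 6 May 2012.
Processing Delay Credit: +136 days → 19 September 2012.
Prosecution Delay Deduction: −203 days → 29 February 2012.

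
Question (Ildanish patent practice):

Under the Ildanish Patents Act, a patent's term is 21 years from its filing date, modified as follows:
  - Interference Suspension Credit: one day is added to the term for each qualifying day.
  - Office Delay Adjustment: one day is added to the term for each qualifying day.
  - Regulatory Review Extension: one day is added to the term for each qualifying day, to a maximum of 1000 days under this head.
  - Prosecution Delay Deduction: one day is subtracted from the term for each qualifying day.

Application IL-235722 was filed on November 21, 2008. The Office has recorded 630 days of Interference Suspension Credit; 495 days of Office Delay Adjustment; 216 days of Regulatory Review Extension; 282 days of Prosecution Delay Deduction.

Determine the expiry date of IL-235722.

Base term: filing date + 21 years → 21 November 2029.
Interference Suspension Credit: +630 days → 13 August 2031.
Office Delay Adjustment: +495 days → 20 December 2032.
Regulatory Review Extension: 216 days (within the 1000-day cap) → +216 days → 24 July 2033.
Prosecution Delay Deduction: −282 days → 15 October 2032.

October 15, 2032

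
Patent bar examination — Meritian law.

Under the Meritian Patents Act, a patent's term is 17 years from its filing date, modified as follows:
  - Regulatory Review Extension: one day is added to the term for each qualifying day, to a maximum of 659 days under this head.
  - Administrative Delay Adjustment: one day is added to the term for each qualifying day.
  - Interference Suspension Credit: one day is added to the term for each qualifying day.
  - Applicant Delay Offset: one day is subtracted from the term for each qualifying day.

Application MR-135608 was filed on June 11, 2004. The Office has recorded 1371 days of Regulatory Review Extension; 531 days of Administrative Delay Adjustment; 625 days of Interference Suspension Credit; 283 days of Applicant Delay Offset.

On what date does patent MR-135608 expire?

2025-08-21

Base term: filing date + 17 years → 11 June 2021.
Regulatory Review Extension: 1371 days claimed exceeds the 659-day cap, so +659 days → 1 April 2023.
Administrative Delay Adjustment: +531 days → 13 September 2024.
Interference Suspension Credit: +625 days → 31 May 2026.
Applicant Delay Offset: −283 days → 21 August 2025.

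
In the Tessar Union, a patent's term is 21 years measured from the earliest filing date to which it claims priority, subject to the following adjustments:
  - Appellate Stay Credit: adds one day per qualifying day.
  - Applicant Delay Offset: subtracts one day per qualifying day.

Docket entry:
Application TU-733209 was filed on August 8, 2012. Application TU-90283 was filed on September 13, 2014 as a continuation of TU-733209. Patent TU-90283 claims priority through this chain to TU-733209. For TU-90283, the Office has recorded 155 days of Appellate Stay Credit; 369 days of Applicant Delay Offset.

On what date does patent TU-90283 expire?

Earliest priority filing: 8 August 2012.
Base term: 8 August 2012 + 21 years → 8 August 2033.
Appellate Stay Credit: +155 days → 10 January 2034.
Applicant Delay Offset: −369 days → 6 January 2033.

January 6, 2033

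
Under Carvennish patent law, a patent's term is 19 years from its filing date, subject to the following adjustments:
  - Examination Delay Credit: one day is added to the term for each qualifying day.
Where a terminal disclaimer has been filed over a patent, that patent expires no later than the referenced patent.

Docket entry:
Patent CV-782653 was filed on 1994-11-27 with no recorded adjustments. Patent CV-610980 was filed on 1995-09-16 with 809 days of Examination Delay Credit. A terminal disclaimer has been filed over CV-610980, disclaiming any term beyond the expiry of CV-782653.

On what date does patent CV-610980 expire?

November 27, 2013

Natural term of CV-610980:
  Base: filing + 19 years → 16 September 2014.
  Examination Delay Credit: +809 days → 3 December 2016.
Expiry of referenced patent CV-782653:
  Base: filing + 19 years → 27 November 2013.
Terminal disclaimer: CV-610980 expires on the earlier of 3 December 2016 and 27 November 2013.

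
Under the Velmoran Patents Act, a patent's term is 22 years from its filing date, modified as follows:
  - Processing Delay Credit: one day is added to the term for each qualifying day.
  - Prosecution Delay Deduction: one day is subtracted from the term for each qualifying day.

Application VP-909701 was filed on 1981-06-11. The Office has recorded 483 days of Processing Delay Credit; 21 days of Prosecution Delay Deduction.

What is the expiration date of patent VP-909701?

September 15, 2004

Base term: filing date + 22 years → 11 June 2003.
Processing Delay Credit: +483 days → 6 October 2004.
Prosecution Delay Deduction: −21 days → 15 September 2004.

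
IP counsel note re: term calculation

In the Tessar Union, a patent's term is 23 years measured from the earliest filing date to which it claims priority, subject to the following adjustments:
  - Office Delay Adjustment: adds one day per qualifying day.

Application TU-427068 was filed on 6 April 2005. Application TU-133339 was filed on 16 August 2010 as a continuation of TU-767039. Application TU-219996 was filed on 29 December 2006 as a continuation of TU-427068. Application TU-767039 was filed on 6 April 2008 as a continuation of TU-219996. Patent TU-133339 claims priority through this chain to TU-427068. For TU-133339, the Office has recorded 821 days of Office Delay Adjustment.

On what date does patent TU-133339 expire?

Earliest priority filing: 6 April 2005.
Base term: 6 April 2005 + 23 years → 6 April 2028.
Office Delay Adjustment: +821 days → 6 July 2030.

2030-07-06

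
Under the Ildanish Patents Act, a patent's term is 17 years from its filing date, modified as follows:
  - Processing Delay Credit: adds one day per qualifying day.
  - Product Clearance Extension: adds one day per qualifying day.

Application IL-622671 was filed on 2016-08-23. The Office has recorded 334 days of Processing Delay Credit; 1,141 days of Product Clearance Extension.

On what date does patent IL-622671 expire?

Base term: filing date + 17 years → 23 August 2033.
Processing Delay Credit: +334 days → 23 July 2034.
Product Clearance Extension: +1141 days → 6 September 2037.

2037-09-06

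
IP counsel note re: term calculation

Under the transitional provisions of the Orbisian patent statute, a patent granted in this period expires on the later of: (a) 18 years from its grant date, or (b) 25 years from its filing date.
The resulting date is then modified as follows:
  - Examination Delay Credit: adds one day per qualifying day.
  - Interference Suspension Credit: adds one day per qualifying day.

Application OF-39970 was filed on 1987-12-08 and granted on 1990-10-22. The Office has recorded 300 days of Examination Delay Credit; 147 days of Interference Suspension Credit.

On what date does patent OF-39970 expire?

February 28, 2014

(a) grant + 18 years → 22 October 2008.
(b) filing + 25 years → 8 December 2012.
Later of the two: 8 December 2012.
Examination Delay Credit: +300 days → 4 October 2013.
Interference Suspension Credit: +147 days → 28 February 2014.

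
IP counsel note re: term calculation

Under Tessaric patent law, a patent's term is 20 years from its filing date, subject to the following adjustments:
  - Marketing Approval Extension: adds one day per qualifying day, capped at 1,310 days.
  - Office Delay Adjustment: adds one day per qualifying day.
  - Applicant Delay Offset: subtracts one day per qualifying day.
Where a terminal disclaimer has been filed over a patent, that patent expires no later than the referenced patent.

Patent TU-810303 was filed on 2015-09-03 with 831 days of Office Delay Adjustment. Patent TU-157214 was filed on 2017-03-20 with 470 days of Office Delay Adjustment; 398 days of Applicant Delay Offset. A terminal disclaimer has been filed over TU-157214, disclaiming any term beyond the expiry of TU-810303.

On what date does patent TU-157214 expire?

May 31, 2037

Natural term of TU-157214:
  Base: filing + 20 years → 20 March 2037.
  Office Delay Adjustment: +470 days → 3 July 2038.
  Applicant Delay Offset: −398 days → 31 May 2037.
Expiry of referenced patent TU-810303:
  Base: filing + 20 years → 3 September 2035.
  Office Delay Adjustment: +831 days → 12 December 2037.
Terminal disclaimer: TU-157214 expires on the earlier of 31 May 2037 and 12 December 2037.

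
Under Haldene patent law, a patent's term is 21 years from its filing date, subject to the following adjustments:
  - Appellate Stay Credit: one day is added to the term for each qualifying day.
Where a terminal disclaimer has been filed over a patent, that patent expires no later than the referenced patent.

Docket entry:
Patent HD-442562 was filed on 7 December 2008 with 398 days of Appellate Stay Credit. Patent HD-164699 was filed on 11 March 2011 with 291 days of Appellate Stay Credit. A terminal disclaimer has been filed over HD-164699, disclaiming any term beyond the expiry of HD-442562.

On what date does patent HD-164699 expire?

2031-01-09

Natural term of HD-164699:
  Base: filing + 21 years → 11 March 2032.
  Appellate Stay Credit: +291 days → 27 December 2032.
Expiry of referenced patent HD-442562:
  Base: filing + 21 years → 7 December 2029.
  Appellate Stay Credit: +398 days → 9 January 2031.
Terminal disclaimer: HD-164699 expires on the earlier of 27 December 2032 and 9 January 2031.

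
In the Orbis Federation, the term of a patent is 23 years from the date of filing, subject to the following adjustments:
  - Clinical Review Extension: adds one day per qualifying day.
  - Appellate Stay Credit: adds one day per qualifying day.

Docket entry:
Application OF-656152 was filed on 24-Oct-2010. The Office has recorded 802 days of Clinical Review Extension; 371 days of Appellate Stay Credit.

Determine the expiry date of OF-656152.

January 9, 2037

Base term: filing date + 23 years → 24 October 2033.
Clinical Review Extension: +802 days → 4 January 2036.
Appellate Stay Credit: +371 days → 9 January 2037.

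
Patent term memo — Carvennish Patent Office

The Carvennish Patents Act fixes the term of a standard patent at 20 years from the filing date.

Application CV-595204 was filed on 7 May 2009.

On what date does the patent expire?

Filing date + 20 years → 7 May 2029.

2029-05-07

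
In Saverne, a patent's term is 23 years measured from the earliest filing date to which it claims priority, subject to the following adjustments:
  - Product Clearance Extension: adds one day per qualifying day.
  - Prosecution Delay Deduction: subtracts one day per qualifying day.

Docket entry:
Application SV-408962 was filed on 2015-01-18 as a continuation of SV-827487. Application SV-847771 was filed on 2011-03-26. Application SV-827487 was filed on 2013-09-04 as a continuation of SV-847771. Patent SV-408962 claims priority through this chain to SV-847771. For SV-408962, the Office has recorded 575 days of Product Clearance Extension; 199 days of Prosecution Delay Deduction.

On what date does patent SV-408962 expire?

2035-04-06

Earliest priority filing: 26 March 2011.
Base term: 26 March 2011 + 23 years → 26 March 2034.
Product Clearance Extension: +575 days → 22 October 2035.
Prosecution Delay Deduction: −199 days → 6 April 2035.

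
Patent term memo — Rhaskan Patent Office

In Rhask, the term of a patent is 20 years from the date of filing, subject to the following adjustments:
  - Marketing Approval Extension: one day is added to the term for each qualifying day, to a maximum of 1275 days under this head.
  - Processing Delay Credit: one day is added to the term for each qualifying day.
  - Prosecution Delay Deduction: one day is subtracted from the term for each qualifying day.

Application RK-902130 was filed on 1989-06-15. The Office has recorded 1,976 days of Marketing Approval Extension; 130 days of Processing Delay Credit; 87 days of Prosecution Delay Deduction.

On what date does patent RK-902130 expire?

January 23, 2013

Base term: filing date + 20 years → 15 June 2009.
Marketing Approval Extension: 1976 days claimed exceeds the 1275-day cap, so +1275 days → 11 December 2012.
Processing Delay Credit: +130 days → 20 April 2013.
Prosecution Delay Deduction: −87 days → 23 January 2013.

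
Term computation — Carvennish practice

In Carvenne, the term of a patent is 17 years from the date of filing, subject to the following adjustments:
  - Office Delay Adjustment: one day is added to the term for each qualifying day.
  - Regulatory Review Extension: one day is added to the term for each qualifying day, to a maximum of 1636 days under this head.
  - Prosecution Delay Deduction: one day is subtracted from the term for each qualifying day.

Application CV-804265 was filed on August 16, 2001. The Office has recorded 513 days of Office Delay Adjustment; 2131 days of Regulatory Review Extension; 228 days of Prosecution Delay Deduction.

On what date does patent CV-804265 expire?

Base term: filing date + 17 years → 16 August 2018.
Office Delay Adjustment: +513 days → 11 January 2020.
Regulatory Review Extension: 2131 days claimed exceeds the 1636-day cap, so +1636 days → 4 July 2024.
Prosecution Delay Deduction: −228 days → 19 November 2023.

November 19, 2023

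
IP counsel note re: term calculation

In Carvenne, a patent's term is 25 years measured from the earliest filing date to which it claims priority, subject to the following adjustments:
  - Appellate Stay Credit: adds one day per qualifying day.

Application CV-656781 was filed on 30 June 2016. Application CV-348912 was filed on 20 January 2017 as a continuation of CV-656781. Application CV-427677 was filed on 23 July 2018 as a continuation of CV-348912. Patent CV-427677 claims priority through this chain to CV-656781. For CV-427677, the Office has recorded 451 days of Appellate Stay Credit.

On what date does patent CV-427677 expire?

September 24, 2042

Earliest priority filing: 30 June 2016.
Base term: 30 June 2016 + 25 years → 30 June 2041.
Appellate Stay Credit: +451 days → 24 September 2042.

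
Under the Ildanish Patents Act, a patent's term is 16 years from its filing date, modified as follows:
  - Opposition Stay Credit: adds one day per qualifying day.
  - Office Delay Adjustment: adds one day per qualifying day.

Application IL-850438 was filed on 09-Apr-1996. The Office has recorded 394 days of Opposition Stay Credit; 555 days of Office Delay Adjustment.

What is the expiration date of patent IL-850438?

Base term: filing date + 16 years → 9 April 2012.
Opposition Stay Credit: +394 days → 8 May 2013.
Office Delay Adjustment: +555 days → 14 November 2014.

November 14, 2014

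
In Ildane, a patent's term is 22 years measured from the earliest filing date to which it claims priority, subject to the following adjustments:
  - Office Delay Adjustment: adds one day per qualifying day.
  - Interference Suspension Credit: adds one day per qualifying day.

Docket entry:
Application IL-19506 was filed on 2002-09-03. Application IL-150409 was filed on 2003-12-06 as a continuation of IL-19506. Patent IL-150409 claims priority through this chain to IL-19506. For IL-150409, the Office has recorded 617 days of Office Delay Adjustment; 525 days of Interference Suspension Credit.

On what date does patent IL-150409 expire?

Earliest priority filing: 3 September 2002.
Base term: 3 September 2002 + 22 years → 3 September 2024.
Office Delay Adjustment: +617 days → 13 May 2026.
Interference Suspension Credit: +525 days → 20 October 2027.

October 20, 2027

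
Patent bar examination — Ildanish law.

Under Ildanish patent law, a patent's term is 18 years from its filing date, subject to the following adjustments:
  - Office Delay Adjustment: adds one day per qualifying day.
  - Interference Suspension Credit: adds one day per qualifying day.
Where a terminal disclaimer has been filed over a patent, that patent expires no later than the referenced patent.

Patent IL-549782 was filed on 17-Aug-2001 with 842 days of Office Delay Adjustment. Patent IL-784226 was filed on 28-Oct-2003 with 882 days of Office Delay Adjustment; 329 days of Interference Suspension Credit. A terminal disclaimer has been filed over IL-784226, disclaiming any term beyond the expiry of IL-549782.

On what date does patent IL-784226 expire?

Natural term of IL-784226:
  Base: filing + 18 years → 28 October 2021.
  Office Delay Adjustment: +882 days → 28 March 2024.
  Interference Suspension Credit: +329 days → 20 February 2025.
Expiry of referenced patent IL-549782:
  Base: filing + 18 years → 17 August 2019.
  Office Delay Adjustment: +842 days → 6 December 2021.
Terminal disclaimer: IL-784226 expires on the earlier of 20 February 2025 and 6 December 2021.

December 6, 2021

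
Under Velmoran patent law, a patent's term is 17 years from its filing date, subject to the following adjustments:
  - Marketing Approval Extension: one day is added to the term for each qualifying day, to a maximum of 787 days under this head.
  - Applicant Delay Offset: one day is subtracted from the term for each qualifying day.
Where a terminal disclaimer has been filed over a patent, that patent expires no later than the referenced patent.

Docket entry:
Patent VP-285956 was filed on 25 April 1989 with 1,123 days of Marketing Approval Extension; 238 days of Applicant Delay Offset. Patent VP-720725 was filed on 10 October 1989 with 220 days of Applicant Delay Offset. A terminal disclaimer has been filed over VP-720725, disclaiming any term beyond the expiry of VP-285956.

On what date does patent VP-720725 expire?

March 4, 2006

Natural term of VP-720725:
  Base: filing + 17 years → 10 October 2006.
  Applicant Delay Offset: −220 days → 4 March 2006.
Expiry of referenced patent VP-285956:
  Base: filing + 17 years → 25 April 2006.
  Marketing Approval Extension: 1123 days claimed exceeds the 787-day cap, so +787 days → 20 June 2008.
  Applicant Delay Offset: −238 days → 26 October 2007.
Terminal disclaimer: VP-720725 expires on the earlier of 4 March 2006 and 26 October 2007.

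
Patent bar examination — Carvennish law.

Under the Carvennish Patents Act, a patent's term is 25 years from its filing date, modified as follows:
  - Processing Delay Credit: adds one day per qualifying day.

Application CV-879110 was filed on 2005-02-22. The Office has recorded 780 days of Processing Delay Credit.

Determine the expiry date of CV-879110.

April 12, 2032

Base term: filing date + 25 years → 22 February 2030.
Processing Delay Credit: +780 days → 12 April 2032.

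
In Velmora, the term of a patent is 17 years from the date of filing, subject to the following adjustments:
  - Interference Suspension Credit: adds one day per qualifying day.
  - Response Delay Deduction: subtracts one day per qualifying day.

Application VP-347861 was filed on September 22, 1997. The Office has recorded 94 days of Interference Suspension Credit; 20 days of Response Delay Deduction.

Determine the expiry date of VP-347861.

Base term: filing date + 17 years → 22 September 2014.
Interference Suspension Credit: +94 days → 25 December 2014.
Response Delay Deduction: −20 days → 5 December 2014.

2014-12-05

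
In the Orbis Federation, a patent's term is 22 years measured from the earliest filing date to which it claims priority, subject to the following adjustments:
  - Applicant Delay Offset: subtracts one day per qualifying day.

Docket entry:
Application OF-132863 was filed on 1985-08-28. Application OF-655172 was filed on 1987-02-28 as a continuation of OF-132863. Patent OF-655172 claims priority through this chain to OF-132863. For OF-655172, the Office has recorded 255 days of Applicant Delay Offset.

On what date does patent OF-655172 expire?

December 16, 2006

Earliest priority filing: 28 August 1985.
Base term: 28 August 1985 + 22 years → 28 August 2007.
Applicant Delay Offset: −255 days → 16 December 2006.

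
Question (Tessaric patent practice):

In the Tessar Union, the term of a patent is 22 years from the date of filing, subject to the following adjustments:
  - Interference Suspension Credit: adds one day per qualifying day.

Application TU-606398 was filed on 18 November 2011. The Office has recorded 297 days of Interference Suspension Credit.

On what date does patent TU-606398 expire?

Base term: filing date + 22 years → 18 November 2033.
Interference Suspension Credit: +297 days → 11 September 2034.

September 11, 2034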